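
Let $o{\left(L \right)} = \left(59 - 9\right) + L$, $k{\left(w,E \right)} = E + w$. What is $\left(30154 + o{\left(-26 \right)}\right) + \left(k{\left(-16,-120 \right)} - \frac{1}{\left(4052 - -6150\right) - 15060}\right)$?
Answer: $\frac{145944037}{4858} \approx 30042.0$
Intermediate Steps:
$o{\left(L \right)} = 50 + L$
$\left(30154 + o{\left(-26 \right)}\right) + \left(k{\left(-16,-120 \right)} - \frac{1}{\left(4052 - -6150\right) - 15060}\right) = \left(30154 + \left(50 - 26\right)\right) - \left(136 + \frac{1}{\left(4052 - -6150\right) - 15060}\right) = \left(30154 + 24\right) - \left(136 + \frac{1}{\left(4052 + 6150\right) - 15060}\right) = 30178 - \left(136 + \frac{1}{10202 - 15060}\right) = 30178 - \frac{660687}{4858} = \frac{145944037}{4858}$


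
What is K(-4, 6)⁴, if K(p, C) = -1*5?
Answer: 625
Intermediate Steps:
K(p, C) = -5
K(-4, 6)⁴ = (-5)⁴ = 625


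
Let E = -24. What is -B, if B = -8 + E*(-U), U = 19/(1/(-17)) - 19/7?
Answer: 54776/7 ≈ 7825.1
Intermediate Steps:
U = -2280/7 (U = 19/(-1/17) - 19*1/7 = 19*(-17) - 19/7 = -323 - 19/7 = -2280/7 ≈ -325.71)
B = -54776/7 (B = -8 - (-24)*(-2280)/7 = -8 - 24*2280/7 = -8 - 54720/7 = -54776/7 ≈ -7825.1)
-B = -1*(-54776/7) = 54776/7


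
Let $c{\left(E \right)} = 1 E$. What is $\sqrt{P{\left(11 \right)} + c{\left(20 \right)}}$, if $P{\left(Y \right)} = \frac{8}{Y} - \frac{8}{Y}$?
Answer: $2 \sqrt{5} \approx 4.4721$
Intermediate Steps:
$P{\left(Y \right)} = 0$
$c{\left(E \right)} = E$
$\sqrt{P{\left(11 \right)} + c{\left(20 \right)}} = \sqrt{0 + 20} = \sqrt{20} = 2 \sqrt{5}$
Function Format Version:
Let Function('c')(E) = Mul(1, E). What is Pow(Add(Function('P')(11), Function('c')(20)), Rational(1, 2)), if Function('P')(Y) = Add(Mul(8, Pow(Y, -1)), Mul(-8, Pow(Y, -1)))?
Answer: Mul(2, Pow(5, Rational(1, 2))) ≈ 4.4721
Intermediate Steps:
Function('P')(Y) = 0
Function('c')(E) = E
Pow(Add(Function('P')(11), Function('c')(20)), Rational(1, 2)) = Pow(Add(0, 20), Rational(1, 2)) = Pow(20, Rational(1, 2)) = Mul(2, Pow(5, Rational(1, 2)))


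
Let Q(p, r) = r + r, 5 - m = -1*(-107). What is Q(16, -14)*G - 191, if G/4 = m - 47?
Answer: 16497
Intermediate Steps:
m = -102 (m = 5 - (-1)*(-107) = 5 - 1*107 = 5 - 107 = -102)
Q(p, r) = 2*r
G = -596 (G = 4*(-102 - 47) = 4*(-149) = -596)
Q(16, -14)*G - 191 = (2*(-14))*(-596) - 191 = -28*(-596) - 191 = 16688 - 191 = 16497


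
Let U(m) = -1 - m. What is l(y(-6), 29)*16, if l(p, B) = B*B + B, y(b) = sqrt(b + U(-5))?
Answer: 13920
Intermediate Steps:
y(b) = sqrt(4 + b) (y(b) = sqrt(b + (-1 - 1*(-5))) = sqrt(b + (-1 + 5)) = sqrt(b + 4) = sqrt(4 + b))
l(p, B) = B + B**2 (l(p, B) = B**2 + B = B + B**2)
l(y(-6), 29)*16 = (29*(1 + 29))*16 = (29*30)*16 = 870*16 = 13920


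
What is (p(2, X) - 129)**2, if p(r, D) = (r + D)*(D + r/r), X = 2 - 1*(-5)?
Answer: 3249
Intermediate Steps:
X = 7 (X = 2 + 5 = 7)
p(r, D) = (1 + D)*(D + r) (p(r, D) = (D + r)*(D + 1) = (D + r)*(1 + D) = (1 + D)*(D + r))
(p(2, X) - 129)**2 = ((7 + 2 + 7**2 + 7*2) - 129)**2 = ((7 + 2 + 49 + 14) - 129)**2 = (72 - 129)**2 = (-57)**2 = 3249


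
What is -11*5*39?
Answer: -2145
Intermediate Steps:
-11*5*39 = -55*39 = -2145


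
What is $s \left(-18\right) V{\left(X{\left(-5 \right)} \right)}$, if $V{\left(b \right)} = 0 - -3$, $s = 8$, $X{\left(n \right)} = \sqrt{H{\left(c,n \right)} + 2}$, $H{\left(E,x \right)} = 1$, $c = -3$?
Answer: $-432$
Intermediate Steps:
$X{\left(n \right)} = \sqrt{3}$ ($X{\left(n \right)} = \sqrt{1 + 2} = \sqrt{3}$)
$V{\left(b \right)} = 3$ ($V{\left(b \right)} = 0 + 3 = 3$)
$s \left(-18\right) V{\left(X{\left(-5 \right)} \right)} = 8 \left(-18\right) 3 = \left(-144\right) 3 = -432$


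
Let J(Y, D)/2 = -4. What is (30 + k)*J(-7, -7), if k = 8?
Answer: -304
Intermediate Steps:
J(Y, D) = -8 (J(Y, D) = 2*(-4) = -8)
(30 + k)*J(-7, -7) = (30 + 8)*(-8) = 38*(-8) = -304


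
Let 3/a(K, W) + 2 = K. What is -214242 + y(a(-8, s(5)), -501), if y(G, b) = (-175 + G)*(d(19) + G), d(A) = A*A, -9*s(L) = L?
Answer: -27747271/100 ≈ -2.7747e+5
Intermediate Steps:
s(L) = -L/9
a(K, W) = 3/(-2 + K)
d(A) = A²
y(G, b) = (-175 + G)*(361 + G) (y(G, b) = (-175 + G)*(19² + G) = (-175 + G)*(361 + G))
-214242 + y(a(-8, s(5)), -501) = -214242 + (-63175 + (3/(-2 - 8))² + 186*(3/(-2 - 8))) = -214242 + (-63175 + (3/(-10))² + 186*(3/(-10))) = -214242 + (-63175 + (3*(-⅒))² + 186*(3*(-⅒))) = -214242 + (-63175 + (-3/10)² + 186*(-3/10)) = -214242 + (-63175 + 9/100 - 279/5) = -214242 - 6323071/100 = -27747271/100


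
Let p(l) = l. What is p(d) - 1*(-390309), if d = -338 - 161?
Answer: 389810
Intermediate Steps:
d = -499
p(d) - 1*(-390309) = -499 - 1*(-390309) = -499 + 390309 = 389810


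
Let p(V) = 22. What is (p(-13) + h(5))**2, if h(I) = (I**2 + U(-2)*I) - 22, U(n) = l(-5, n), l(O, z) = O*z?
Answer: 5625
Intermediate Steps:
U(n) = -5*n
h(I) = -22 + I**2 + 10*I (h(I) = (I**2 + (-5*(-2))*I) - 22 = (I**2 + 10*I) - 22 = -22 + I**2 + 10*I)
(p(-13) + h(5))**2 = (22 + (-22 + 5**2 + 10*5))**2 = (22 + (-22 + 25 + 50))**2 = (22 + 53)**2 = 75**2 = 5625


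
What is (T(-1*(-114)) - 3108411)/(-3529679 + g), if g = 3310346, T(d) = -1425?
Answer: 1036612/73111 ≈ 14.179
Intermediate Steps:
(T(-1*(-114)) - 3108411)/(-3529679 + g) = (-1425 - 3108411)/(-3529679 + 3310346) = -3109836/(-219333) = -3109836*(-1/219333) = 1036612/73111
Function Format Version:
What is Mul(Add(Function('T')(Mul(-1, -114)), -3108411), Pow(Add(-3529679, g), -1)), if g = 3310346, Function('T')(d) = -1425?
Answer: Rational(1036612, 73111) ≈ 14.179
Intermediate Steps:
Mul(Add(Function('T')(Mul(-1, -114)), -3108411), Pow(Add(-3529679, g), -1)) = Mul(Add(-1425, -3108411), Pow(Add(-3529679, 3310346), -1)) = Mul(-3109836, Pow(-219333, -1)) = Mul(-3109836, Rational(-1, 219333)) = Rational(1036612, 73111)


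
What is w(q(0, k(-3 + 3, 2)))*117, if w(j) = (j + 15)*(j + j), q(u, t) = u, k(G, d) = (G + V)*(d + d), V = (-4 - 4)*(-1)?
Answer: 0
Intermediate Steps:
V = 8 (V = -8*(-1) = 8)
k(G, d) = 2*d*(8 + G) (k(G, d) = (G + 8)*(d + d) = (8 + G)*(2*d) = 2*d*(8 + G))
w(j) = 2*j*(15 + j) (w(j) = (15 + j)*(2*j) = 2*j*(15 + j))
w(q(0, k(-3 + 3, 2)))*117 = (2*0*(15 + 0))*117 = (2*0*15)*117 = 0*117 = 0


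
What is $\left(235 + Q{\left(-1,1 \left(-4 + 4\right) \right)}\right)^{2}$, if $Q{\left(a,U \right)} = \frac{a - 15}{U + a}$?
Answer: $63001$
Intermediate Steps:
$Q{\left(a,U \right)} = \frac{-15 + a}{U + a}$
$\left(235 + Q{\left(-1,1 \left(-4 + 4\right) \right)}\right)^{2} = \left(235 + \frac{-15 - 1}{1 \left(-4 + 4\right) - 1}\right)^{2} = \left(235 + \frac{1}{1 \cdot 0 - 1} \left(-16\right)\right)^{2} = \left(235 + \frac{1}{0 - 1} \left(-16\right)\right)^{2} = \left(235 + \frac{1}{-1} \left(-16\right)\right)^{2} = \left(235 - -16\right)^{2} = \left(235 + 16\right)^{2} = 251^{2} = 63001$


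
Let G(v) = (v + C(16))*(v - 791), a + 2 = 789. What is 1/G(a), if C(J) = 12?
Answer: -1/3196 ≈ -0.00031289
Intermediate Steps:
a = 787 (a = -2 + 789 = 787)
G(v) = (-791 + v)*(12 + v) (G(v) = (v + 12)*(v - 791) = (12 + v)*(-791 + v) = (-791 + v)*(12 + v))
1/G(a) = 1/(-9492 + 787² - 779*787) = 1/(-9492 + 619369 - 613073) = 1/(-3196) = -1/3196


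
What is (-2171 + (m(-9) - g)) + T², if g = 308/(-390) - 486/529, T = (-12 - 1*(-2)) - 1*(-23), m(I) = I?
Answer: -207268469/103155 ≈ -2009.3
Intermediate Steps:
T = 13 (T = (-12 + 2) + 23 = -10 + 23 = 13)
g = -176236/103155 (g = 308*(-1/390) - 486*1/529 = -154/195 - 486/529 = -176236/103155 ≈ -1.7085)
(-2171 + (m(-9) - g)) + T² = (-2171 + (-9 - 1*(-176236/103155))) + 13² = (-2171 + (-9 + 176236/103155)) + 169 = (-2171 - 752159/103155) + 169 = -224701664/103155 + 169 = -207268469/103155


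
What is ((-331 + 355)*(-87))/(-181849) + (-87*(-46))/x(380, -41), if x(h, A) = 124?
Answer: 364009305/11274638 ≈ 32.286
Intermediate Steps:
((-331 + 355)*(-87))/(-181849) + (-87*(-46))/x(380, -41) = ((-331 + 355)*(-87))/(-181849) - 87*(-46)/124 = (24*(-87))*(-1/181849) + 4002*(1/124) = -2088*(-1/181849) + 2001/62 = 2088/181849 + 2001/62 = 364009305/11274638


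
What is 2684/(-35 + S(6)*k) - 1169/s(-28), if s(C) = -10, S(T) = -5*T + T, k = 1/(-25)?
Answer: 323819/8510 ≈ 38.052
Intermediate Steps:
k = -1/25 ≈ -0.040000
S(T) = -4*T
2684/(-35 + S(6)*k) - 1169/s(-28) = 2684/(-35 - 4*6*(-1/25)) - 1169/(-10) = 2684/(-35 - 24*(-1/25)) - 1169*(-⅒) = 2684/(-35 + 24/25) + 1169/10 = 2684/(-851/25) + 1169/10 = 2684*(-25/851) + 1169/10 = -67100/851 + 1169/10 = 323819/8510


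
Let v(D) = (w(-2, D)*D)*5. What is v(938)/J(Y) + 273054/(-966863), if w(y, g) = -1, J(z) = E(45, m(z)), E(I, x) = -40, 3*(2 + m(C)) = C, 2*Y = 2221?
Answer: 452366531/3867452 ≈ 116.97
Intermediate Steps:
Y = 2221/2 (Y = (½)*2221 = 2221/2 ≈ 1110.5)
m(C) = -2 + C/3
J(z) = -40
v(D) = -5*D (v(D) = -D*5 = -5*D)
v(938)/J(Y) + 273054/(-966863) = -5*938/(-40) + 273054/(-966863) = -4690*(-1/40) + 273054*(-1/966863) = 469/4 - 273054/966863 = 452366531/3867452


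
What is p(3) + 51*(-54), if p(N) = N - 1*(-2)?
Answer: -2749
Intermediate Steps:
p(N) = 2 + N (p(N) = N + 2 = 2 + N)
p(3) + 51*(-54) = (2 + 3) + 51*(-54) = 5 - 2754 = -2749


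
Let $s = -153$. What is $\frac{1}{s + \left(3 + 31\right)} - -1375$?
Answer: $\frac{163624}{119} \approx 1375.0$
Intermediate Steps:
$\frac{1}{s + \left(3 + 31\right)} - -1375 = \frac{1}{-153 + \left(3 + 31\right)} - -1375 = \frac{1}{-153 + 34} + 1375 = \frac{1}{-119} + 1375 = - \frac{1}{119} + 1375 = \frac{163624}{119}$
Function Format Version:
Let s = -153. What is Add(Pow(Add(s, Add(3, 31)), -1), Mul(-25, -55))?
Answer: Rational(163624, 119) ≈ 1375.0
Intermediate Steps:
Add(Pow(Add(s, Add(3, 31)), -1), Mul(-25, -55)) = Add(Pow(Add(-153, Add(3, 31)), -1), Mul(-25, -55)) = Add(Pow(Add(-153, 34), -1), 1375) = Add(Pow(-119, -1), 1375) = Add(Rational(-1, 119), 1375) = Rational(163624, 119)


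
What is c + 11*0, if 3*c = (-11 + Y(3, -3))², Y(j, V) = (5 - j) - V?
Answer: 12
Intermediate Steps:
Y(j, V) = 5 - V - j
c = 12 (c = (-11 + (5 - 1*(-3) - 1*3))²/3 = (-11 + (5 + 3 - 3))²/3 = (-11 + 5)²/3 = (⅓)*(-6)² = (⅓)*36 = 12)
c + 11*0 = 12 + 11*0 = 12 + 0 = 12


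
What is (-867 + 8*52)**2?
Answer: 203401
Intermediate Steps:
(-867 + 8*52)**2 = (-867 + 416)**2 = (-451)**2 = 203401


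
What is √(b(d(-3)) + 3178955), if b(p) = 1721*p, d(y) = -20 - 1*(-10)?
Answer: 3*√351305 ≈ 1778.1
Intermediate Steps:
d(y) = -10 (d(y) = -20 + 10 = -10)
√(b(d(-3)) + 3178955) = √(1721*(-10) + 3178955) = √(-17210 + 3178955) = √3161745 = 3*√351305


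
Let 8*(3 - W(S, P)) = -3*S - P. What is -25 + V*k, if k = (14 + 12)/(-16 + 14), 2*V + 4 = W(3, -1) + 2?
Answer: -38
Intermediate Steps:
W(S, P) = 3 + P/8 + 3*S/8 (W(S, P) = 3 - (-3*S - P)/8 = 3 - (-P - 3*S)/8 = 3 + (P/8 + 3*S/8) = 3 + P/8 + 3*S/8)
V = 1 (V = -2 + ((3 + (⅛)*(-1) + (3/8)*3) + 2)/2 = -2 + ((3 - ⅛ + 9/8) + 2)/2 = -2 + (4 + 2)/2 = -2 + (½)*6 = -2 + 3 = 1)
k = -13 (k = 26/(-2) = 26*(-½) = -13)
-25 + V*k = -25 + 1*(-13) = -25 - 13 = -38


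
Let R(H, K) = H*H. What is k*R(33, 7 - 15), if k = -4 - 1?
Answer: -5445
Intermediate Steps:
R(H, K) = H²
k = -5
k*R(33, 7 - 15) = -5*33² = -5*1089 = -5445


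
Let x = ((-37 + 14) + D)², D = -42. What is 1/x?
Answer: 1/4225 ≈ 0.00023669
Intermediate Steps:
x = 4225 (x = ((-37 + 14) - 42)² = (-23 - 42)² = (-65)² = 4225)
1/x = 1/4225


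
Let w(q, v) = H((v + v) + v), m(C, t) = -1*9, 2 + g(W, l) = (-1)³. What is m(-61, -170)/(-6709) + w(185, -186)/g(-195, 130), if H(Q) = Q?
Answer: 1247883/6709 ≈ 186.00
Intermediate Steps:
g(W, l) = -3 (g(W, l) = -2 + (-1)³ = -2 - 1 = -3)
m(C, t) = -9
w(q, v) = 3*v (w(q, v) = (v + v) + v = 2*v + v = 3*v)
m(-61, -170)/(-6709) + w(185, -186)/g(-195, 130) = -9/(-6709) + (3*(-186))/(-3) = -9*(-1/6709) - 558*(-⅓) = 9/6709 + 186 = 1247883/6709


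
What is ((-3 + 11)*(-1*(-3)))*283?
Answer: 6792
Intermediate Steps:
((-3 + 11)*(-1*(-3)))*283 = (8*3)*283 = 24*283 = 6792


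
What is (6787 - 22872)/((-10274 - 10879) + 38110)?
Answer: -16085/16957 ≈ -0.94858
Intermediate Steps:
(6787 - 22872)/((-10274 - 10879) + 38110) = -16085/(-21153 + 38110) = -16085/16957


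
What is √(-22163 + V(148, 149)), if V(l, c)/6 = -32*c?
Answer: I*√50771 ≈ 225.32*I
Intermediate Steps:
V(l, c) = -192*c (V(l, c) = 6*(-32*c) = -192*c)
√(-22163 + V(148, 149)) = √(-22163 - 192*149) = √(-22163 - 28608) = √(-50771) = I*√50771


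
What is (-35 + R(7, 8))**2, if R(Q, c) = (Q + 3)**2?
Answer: 4225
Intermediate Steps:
R(Q, c) = (3 + Q)**2
(-35 + R(7, 8))**2 = (-35 + (3 + 7)**2)**2 = (-35 + 10**2)**2 = (-35 + 100)**2 = 65**2 = 4225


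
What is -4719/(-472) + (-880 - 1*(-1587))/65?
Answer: 640439/30680 ≈ 20.875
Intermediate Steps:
-4719/(-472) + (-880 - 1*(-1587))/65 = -4719*(-1/472) + (-880 + 1587)*(1/65) = 4719/472 + 707*(1/65) = 4719/472 + 707/65 = 640439/30680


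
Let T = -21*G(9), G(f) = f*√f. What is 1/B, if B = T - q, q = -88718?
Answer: 1/88151 ≈ 1.1344e-5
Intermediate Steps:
G(f) = f^(3/2)
T = -567 (T = -21*9^(3/2) = -21*27 = -567)
B = 88151 (B = -567 - 1*(-88718) = -567 + 88718 = 88151)
1/B = 1/88151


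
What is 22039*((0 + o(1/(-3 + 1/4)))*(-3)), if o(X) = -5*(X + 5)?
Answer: 16859835/11 ≈ 1.5327e+6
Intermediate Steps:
o(X) = -25 - 5*X (o(X) = -5*(5 + X) = -25 - 5*X)
22039*((0 + o(1/(-3 + 1/4)))*(-3)) = 22039*((0 + (-25 - 5/(-3 + 1/4)))*(-3)) = 22039*((0 + (-25 - 5/(-3 + ¼)))*(-3)) = 22039*((0 + (-25 - 5/(-11/4)))*(-3)) = 22039*((0 + (-25 - 5*(-4/11)))*(-3)) = 22039*((0 + (-25 + 20/11))*(-3)) = 22039*((0 - 255/11)*(-3)) = 22039*(-255/11*(-3)) = 22039*(765/11) = 16859835/11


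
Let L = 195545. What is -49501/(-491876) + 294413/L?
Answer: 22070623119/13740556060 ≈ 1.6062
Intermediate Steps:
-49501/(-491876) + 294413/L = -49501/(-491876) + 294413/195545 = -49501*(-1/491876) + 294413*(1/195545) = 49501/491876 + 42059/27935 = 22070623119/13740556060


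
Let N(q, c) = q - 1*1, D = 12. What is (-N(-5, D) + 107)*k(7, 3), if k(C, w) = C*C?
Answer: 5537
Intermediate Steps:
k(C, w) = C²
N(q, c) = -1 + q (N(q, c) = q - 1 = -1 + q)
(-N(-5, D) + 107)*k(7, 3) = (-(-1 - 5) + 107)*7² = (-1*(-6) + 107)*49 = (6 + 107)*49 = 113*49 = 5537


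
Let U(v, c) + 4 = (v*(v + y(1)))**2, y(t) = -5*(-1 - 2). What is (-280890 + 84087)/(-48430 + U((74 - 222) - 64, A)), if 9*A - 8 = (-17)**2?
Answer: -196803/1744183262 ≈ -0.00011283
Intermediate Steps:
y(t) = 15 (y(t) = -5*(-3) = 15)
A = 33 (A = 8/9 + (1/9)*(-17)**2 = 8/9 + (1/9)*289 = 8/9 + 289/9 = 33)
U(v, c) = -4 + v**2*(15 + v)**2 (U(v, c) = -4 + (v*(v + 15))**2 = -4 + (v*(15 + v))**2 = -4 + v**2*(15 + v)**2)
(-280890 + 84087)/(-48430 + U((74 - 222) - 64, A)) = (-280890 + 84087)/(-48430 + (-4 + ((74 - 222) - 64)**2*(15 + ((74 - 222) - 64))**2)) = -196803/(-48430 + (-4 + (-148 - 64)**2*(15 + (-148 - 64))**2)) = -196803/(-48430 + (-4 + (-212)**2*(15 - 212)**2)) = -196803/(-48430 + (-4 + 44944*(-197)**2)) = -196803/(-48430 + (-4 + 44944*38809)) = -196803/(-48430 + (-4 + 1744231696)) = -196803/(-48430 + 1744231692) = -196803/1744183262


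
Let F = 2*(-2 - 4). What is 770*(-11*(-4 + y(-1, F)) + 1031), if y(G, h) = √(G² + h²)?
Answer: 827750 - 8470*√145 ≈ 7.2576e+5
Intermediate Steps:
F = -12 (F = 2*(-6) = -12)
770*(-11*(-4 + y(-1, F)) + 1031) = 770*(-11*(-4 + √((-1)² + (-12)²)) + 1031) = 770*(-11*(-4 + √(1 + 144)) + 1031) = 770*(-11*(-4 + √145) + 1031) = 770*((44 - 11*√145) + 1031) = 770*(1075 - 11*√145) = 827750 - 8470*√145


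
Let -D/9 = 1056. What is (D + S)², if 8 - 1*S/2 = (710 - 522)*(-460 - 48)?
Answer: 32949510400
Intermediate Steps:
D = -9504 (D = -9*1056 = -9504)
S = 191024 (S = 16 - 2*(710 - 522)*(-460 - 48) = 16 - 376*(-508) = 16 - 2*(-95504) = 16 + 191008 = 191024)
(D + S)² = (-9504 + 191024)² = 181520² = 32949510400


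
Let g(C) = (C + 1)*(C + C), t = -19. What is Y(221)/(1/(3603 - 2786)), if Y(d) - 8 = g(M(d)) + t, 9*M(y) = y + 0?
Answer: 82328273/81 ≈ 1.0164e+6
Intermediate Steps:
M(y) = y/9 (M(y) = (y + 0)/9 = y/9)
g(C) = 2*C*(1 + C) (g(C) = (1 + C)*(2*C) = 2*C*(1 + C))
Y(d) = -11 + 2*d*(1 + d/9)/9 (Y(d) = 8 + (2*(d/9)*(1 + d/9) - 19) = 8 + (2*d*(1 + d/9)/9 - 19) = 8 + (-19 + 2*d*(1 + d/9)/9) = -11 + 2*d*(1 + d/9)/9)
Y(221)/(1/(3603 - 2786)) = (-11 + (2/81)*221*(9 + 221))/(1/(3603 - 2786)) = (-11 + (2/81)*221*230)/(1/817) = (-11 + 101660/81)/(1/817) = (100769/81)*817 = 82328273/81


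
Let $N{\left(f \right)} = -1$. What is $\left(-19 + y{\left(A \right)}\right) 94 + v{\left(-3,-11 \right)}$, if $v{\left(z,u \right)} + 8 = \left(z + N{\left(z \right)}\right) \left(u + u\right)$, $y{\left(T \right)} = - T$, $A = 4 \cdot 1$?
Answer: $-2082$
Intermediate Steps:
$A = 4$
$v{\left(z,u \right)} = -8 + 2 u \left(-1 + z\right)$ ($v{\left(z,u \right)} = -8 + \left(z - 1\right) \left(u + u\right) = -8 + \left(-1 + z\right) 2 u = -8 + 2 u \left(-1 + z\right)$)
$\left(-19 + y{\left(A \right)}\right) 94 + v{\left(-3,-11 \right)} = \left(-19 - 4\right) 94 - \left(-14 - 66\right) = \left(-19 - 4\right) 94 + \left(-8 + 22 + 66\right) = \left(-23\right) 94 + 80 = -2162 + 80 = -2082$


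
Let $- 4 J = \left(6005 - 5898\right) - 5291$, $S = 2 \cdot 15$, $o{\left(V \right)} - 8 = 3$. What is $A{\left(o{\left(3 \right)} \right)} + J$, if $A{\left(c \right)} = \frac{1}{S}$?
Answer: $\frac{38881}{30} \approx 1296.0$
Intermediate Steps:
$o{\left(V \right)} = 11$ ($o{\left(V \right)} = 8 + 3 = 11$)
$S = 30$
$J = 1296$ ($J = - \frac{\left(6005 - 5898\right) - 5291}{4} = - \frac{107 - 5291}{4} = \left(- \frac{1}{4}\right) \left(-5184\right) = 1296$)
$A{\left(c \right)} = \frac{1}{30}$
$A{\left(o{\left(3 \right)} \right)} + J = \frac{1}{30} + 1296 = \frac{38881}{30}$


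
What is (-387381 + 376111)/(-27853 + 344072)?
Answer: -11270/316219 ≈ -0.035640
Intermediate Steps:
(-387381 + 376111)/(-27853 + 344072) = -11270/316219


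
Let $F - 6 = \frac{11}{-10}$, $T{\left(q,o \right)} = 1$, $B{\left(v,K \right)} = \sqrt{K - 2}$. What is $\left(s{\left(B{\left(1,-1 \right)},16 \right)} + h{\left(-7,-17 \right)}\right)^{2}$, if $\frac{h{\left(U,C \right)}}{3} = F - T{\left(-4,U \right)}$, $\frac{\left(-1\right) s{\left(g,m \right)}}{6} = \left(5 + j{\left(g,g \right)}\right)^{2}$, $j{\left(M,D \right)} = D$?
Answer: $\frac{367209}{100} + 14436 i \sqrt{3} \approx 3672.1 + 25004.0 i$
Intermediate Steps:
$B{\left(v,K \right)} = \sqrt{-2 + K}$
$s{\left(g,m \right)} = - 6 \left(5 + g\right)^{2}$
$F = \frac{49}{10}$ ($F = 6 + \frac{11}{-10} = 6 + 11 \left(- \frac{1}{10}\right) = 6 - \frac{11}{10} = \frac{49}{10} \approx 4.9$)
$h{\left(U,C \right)} = \frac{117}{10}$ ($h{\left(U,C \right)} = 3 \left(\frac{49}{10} - 1\right) = 3 \cdot \frac{39}{10} = \frac{117}{10}$)
$\left(s{\left(B{\left(1,-1 \right)},16 \right)} + h{\left(-7,-17 \right)}\right)^{2} = \left(- 6 \left(5 + \sqrt{-2 - 1}\right)^{2} + \frac{117}{10}\right)^{2} = \left(- 6 \left(5 + \sqrt{-3}\right)^{2} + \frac{117}{10}\right)^{2} = \left(- 6 \left(5 + i \sqrt{3}\right)^{2} + \frac{117}{10}\right)^{2} = \left(\frac{117}{10} - 6 \left(5 + i \sqrt{3}\right)^{2}\right)^{2}$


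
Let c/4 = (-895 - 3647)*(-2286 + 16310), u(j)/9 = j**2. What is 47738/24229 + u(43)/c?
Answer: 4054222625609/2057753075776 ≈ 1.9702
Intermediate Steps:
u(j) = 9*j**2
c = -254788032 (c = 4*((-895 - 3647)*(-2286 + 16310)) = 4*(-4542*14024) = 4*(-63697008) = -254788032)
47738/24229 + u(43)/c = 47738/24229 + (9*43**2)/(-254788032) = 47738*(1/24229) + (9*1849)*(-1/254788032) = 47738/24229 + 16641*(-1/254788032) = 47738/24229 - 5547/84929344 = 4054222625609/2057753075776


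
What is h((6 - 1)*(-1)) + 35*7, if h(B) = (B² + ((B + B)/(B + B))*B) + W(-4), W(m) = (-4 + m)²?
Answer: 329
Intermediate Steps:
h(B) = 64 + B + B² (h(B) = (B² + ((B + B)/(B + B))*B) + (-4 - 4)² = (B² + ((2*B)/((2*B)))*B) + (-8)² = (B² + ((2*B)*(1/(2*B)))*B) + 64 = (B² + 1*B) + 64 = (B² + B) + 64 = (B + B²) + 64 = 64 + B + B²)
h((6 - 1)*(-1)) + 35*7 = (64 + (6 - 1)*(-1) + ((6 - 1)*(-1))²) + 35*7 = (64 + 5*(-1) + (5*(-1))²) + 245 = (64 - 5 + (-5)²) + 245 = (64 - 5 + 25) + 245 = 84 + 245 = 329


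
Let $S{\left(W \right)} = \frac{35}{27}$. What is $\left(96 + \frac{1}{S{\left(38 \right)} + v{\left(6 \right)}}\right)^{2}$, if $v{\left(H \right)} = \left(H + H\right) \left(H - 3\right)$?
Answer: $\frac{9350696601}{1014049} \approx 9221.2$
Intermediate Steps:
$v{\left(H \right)} = 2 H \left(-3 + H\right)$
$S{\left(W \right)} = \frac{35}{27}$ ($S{\left(W \right)} = 35 \cdot \frac{1}{27} = \frac{35}{27}$)
$\left(96 + \frac{1}{S{\left(38 \right)} + v{\left(6 \right)}}\right)^{2} = \left(96 + \frac{1}{\frac{35}{27} + 2 \cdot 6 \left(-3 + 6\right)}\right)^{2} = \left(96 + \frac{1}{\frac{35}{27} + 2 \cdot 6 \cdot 3}\right)^{2} = \left(96 + \frac{1}{\frac{35}{27} + 36}\right)^{2} = \left(96 + \frac{1}{\frac{1007}{27}}\right)^{2} = \left(96 + \frac{27}{1007}\right)^{2} = \left(\frac{96699}{1007}\right)^{2} = \frac{9350696601}{1014049}$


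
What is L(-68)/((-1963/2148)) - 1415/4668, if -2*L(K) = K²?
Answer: 23179331923/9163284 ≈ 2529.6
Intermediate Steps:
L(K) = -K²/2
L(-68)/((-1963/2148)) - 1415/4668 = (-½*(-68)²)/((-1963/2148)) - 1415/4668 = (-½*4624)/((-1963*1/2148)) - 1415*1/4668 = -2312/(-1963/2148) - 1415/4668 = -2312*(-2148/1963) - 1415/4668 = 4966176/1963 - 1415/4668 = 23179331923/9163284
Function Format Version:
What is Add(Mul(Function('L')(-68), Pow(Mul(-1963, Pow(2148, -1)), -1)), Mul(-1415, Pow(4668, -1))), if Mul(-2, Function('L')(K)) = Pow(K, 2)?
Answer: Rational(23179331923, 9163284) ≈ 2529.6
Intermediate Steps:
Function('L')(K) = Mul(Rational(-1, 2), Pow(K, 2))
Add(Mul(Function('L')(-68), Pow(Mul(-1963, Pow(2148, -1)), -1)), Mul(-1415, Pow(4668, -1))) = Add(Mul(Mul(Rational(-1, 2), Pow(-68, 2)), Pow(Mul(-1963, Pow(2148, -1)), -1)), Mul(-1415, Pow(4668, -1))) = Add(Mul(Mul(Rational(-1, 2), 4624), Pow(Mul(-1963, Rational(1, 2148)), -1)), Mul(-1415, Rational(1, 4668))) = Add(Mul(-2312, Pow(Rational(-1963, 2148), -1)), Rational(-1415, 4668)) = Add(Mul(-2312, Rational(-2148, 1963)), Rational(-1415, 4668)) = Add(Rational(4966176, 1963), Rational(-1415, 4668)) = Rational(23179331923, 9163284)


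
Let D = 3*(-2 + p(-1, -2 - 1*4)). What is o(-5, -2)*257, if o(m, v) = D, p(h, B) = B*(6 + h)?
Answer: -24672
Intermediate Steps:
D = -96 (D = 3*(-2 + (-2 - 1*4)*(6 - 1)) = 3*(-2 + (-2 - 4)*5) = 3*(-2 - 6*5) = 3*(-2 - 30) = 3*(-32) = -96)
o(m, v) = -96
o(-5, -2)*257 = -96*257 = -24672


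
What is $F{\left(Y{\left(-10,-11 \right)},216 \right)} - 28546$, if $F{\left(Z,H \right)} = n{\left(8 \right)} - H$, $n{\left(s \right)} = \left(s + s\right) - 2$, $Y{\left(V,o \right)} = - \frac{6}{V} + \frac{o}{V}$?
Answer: $-28748$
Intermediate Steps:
$n{\left(s \right)} = -2 + 2 s$ ($n{\left(s \right)} = 2 s - 2 = -2 + 2 s$)
$F{\left(Z,H \right)} = 14 - H$ ($F{\left(Z,H \right)} = \left(-2 + 2 \cdot 8\right) - H = \left(-2 + 16\right) - H = 14 - H$)
$F{\left(Y{\left(-10,-11 \right)},216 \right)} - 28546 = \left(14 - 216\right) - 28546 = -202 - 28546 = -28748$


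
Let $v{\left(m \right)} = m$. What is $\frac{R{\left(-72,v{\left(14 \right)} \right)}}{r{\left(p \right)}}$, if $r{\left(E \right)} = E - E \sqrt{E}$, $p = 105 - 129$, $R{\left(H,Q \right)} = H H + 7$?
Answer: $- \frac{5191}{600} - \frac{5191 i \sqrt{6}}{300} \approx -8.6517 - 42.384 i$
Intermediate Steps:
$R{\left(H,Q \right)} = 7 + H^{2}$ ($R{\left(H,Q \right)} = H^{2} + 7 = 7 + H^{2}$)
$p = -24$ ($p = 105 - 129 = -24$)
$r{\left(E \right)} = E - E^{\frac{3}{2}}$
$\frac{R{\left(-72,v{\left(14 \right)} \right)}}{r{\left(p \right)}} = \frac{7 + \left(-72\right)^{2}}{-24 - \left(-24\right)^{\frac{3}{2}}} = \frac{7 + 5184}{-24 - - 48 i \sqrt{6}} = \frac{5191}{-24 + 48 i \sqrt{6}}$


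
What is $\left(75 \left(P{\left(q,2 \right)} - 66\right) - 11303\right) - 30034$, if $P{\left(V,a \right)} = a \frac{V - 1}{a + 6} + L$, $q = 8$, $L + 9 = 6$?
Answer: $- \frac{185523}{4} \approx -46381.0$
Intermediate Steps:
$L = -3$ ($L = -9 + 6 = -3$)
$P{\left(V,a \right)} = -3 + \frac{a \left(-1 + V\right)}{6 + a}$ ($P{\left(V,a \right)} = a \frac{V - 1}{a + 6} - 3 = a \frac{-1 + V}{6 + a} - 3 = \frac{a \left(-1 + V\right)}{6 + a} - 3 = -3 + \frac{a \left(-1 + V\right)}{6 + a}$)
$\left(75 \left(P{\left(q,2 \right)} - 66\right) - 11303\right) - 30034 = \left(75 \left(\frac{-18 - 8 + 8 \cdot 2}{6 + 2} - 66\right) - 11303\right) - 30034 = \left(75 \left(\frac{-18 - 8 + 16}{8} - 66\right) - 11303\right) - 30034 = \left(75 \left(\frac{1}{8} \left(-10\right) - 66\right) - 11303\right) - 30034 = \left(75 \left(- \frac{5}{4} - 66\right) - 11303\right) - 30034 = \left(75 \left(- \frac{269}{4}\right) - 11303\right) - 30034 = \left(- \frac{20175}{4} - 11303\right) - 30034 = - \frac{65387}{4} - 30034 = - \frac{185523}{4}$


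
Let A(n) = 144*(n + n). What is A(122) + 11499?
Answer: 46635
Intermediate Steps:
A(n) = 288*n (A(n) = 144*(2*n) = 288*n)
A(122) + 11499 = 288*122 + 11499 = 35136 + 11499 = 46635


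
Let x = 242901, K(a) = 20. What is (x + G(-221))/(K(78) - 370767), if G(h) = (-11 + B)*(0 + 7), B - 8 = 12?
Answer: -242964/370747 ≈ -0.65534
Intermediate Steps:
B = 20 (B = 8 + 12 = 20)
G(h) = 63 (G(h) = (-11 + 20)*(0 + 7) = 9*7 = 63)
(x + G(-221))/(K(78) - 370767) = (242901 + 63)/(20 - 370767) = 242964/(-370747) = 242964*(-1/370747) = -242964/370747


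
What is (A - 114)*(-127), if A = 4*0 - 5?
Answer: 15113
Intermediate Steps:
A = -5 (A = 0 - 5 = -5)
(A - 114)*(-127) = (-5 - 114)*(-127) = -119*(-127) = 15113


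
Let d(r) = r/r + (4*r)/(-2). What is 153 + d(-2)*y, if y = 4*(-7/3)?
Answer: 319/3 ≈ 106.33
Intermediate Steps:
d(r) = 1 - 2*r (d(r) = 1 + (4*r)*(-1/2) = 1 - 2*r)
y = -28/3 (y = 4*(-7*1/3) = 4*(-7/3) = -28/3 ≈ -9.3333)
153 + d(-2)*y = 153 + (1 - 2*(-2))*(-28/3) = 153 + (1 + 4)*(-28/3) = 153 + 5*(-28/3) = 153 - 140/3 = 319/3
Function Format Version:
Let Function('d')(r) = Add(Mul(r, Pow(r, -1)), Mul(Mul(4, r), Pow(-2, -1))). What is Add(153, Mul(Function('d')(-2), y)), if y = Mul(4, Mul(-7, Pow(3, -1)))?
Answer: Rational(319, 3) ≈ 106.33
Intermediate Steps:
Function('d')(r) = Add(1, Mul(-2, r)) (Function('d')(r) = Add(1, Mul(Mul(4, r), Rational(-1, 2))) = Add(1, Mul(-2, r)))
y = Rational(-28, 3) (y = Mul(4, Mul(-7, Rational(1, 3))) = Mul(4, Rational(-7, 3)) = Rational(-28, 3) ≈ -9.3333)
Add(153, Mul(Function('d')(-2), y)) = Add(153, Mul(Add(1, Mul(-2, -2)), Rational(-28, 3))) = Add(153, Mul(Add(1, 4), Rational(-28, 3))) = Add(153, Mul(5, Rational(-28, 3))) = Add(153, Rational(-140, 3)) = Rational(319, 3)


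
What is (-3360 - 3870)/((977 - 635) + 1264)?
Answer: -3615/803 ≈ -4.5019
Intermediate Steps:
(-3360 - 3870)/((977 - 635) + 1264) = -7230/(342 + 1264) = -7230/1606 = -7230*1/1606 = -3615/803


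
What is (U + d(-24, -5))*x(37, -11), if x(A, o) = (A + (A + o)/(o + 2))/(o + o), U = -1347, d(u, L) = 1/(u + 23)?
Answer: 206918/99 ≈ 2090.1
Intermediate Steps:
d(u, L) = 1/(23 + u)
x(A, o) = (A + (A + o)/(2 + o))/(2*o) (x(A, o) = (A + (A + o)/(2 + o))/((2*o)) = (A + (A + o)/(2 + o))*(1/(2*o)) = (A + (A + o)/(2 + o))/(2*o))
(U + d(-24, -5))*x(37, -11) = (-1347 + 1/(23 - 24))*((½)*(-11 + 3*37 + 37*(-11))/(-11*(2 - 11))) = (-1347 + 1/(-1))*((½)*(-1/11)*(-11 + 111 - 407)/(-9)) = (-1347 - 1)*((½)*(-1/11)*(-⅑)*(-307)) = -1348*(-307/198) = 206918/99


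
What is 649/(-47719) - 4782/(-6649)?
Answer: 223877057/317283631 ≈ 0.70561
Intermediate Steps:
649/(-47719) - 4782/(-6649) = 649*(-1/47719) - 4782*(-1/6649) = -649/47719 + 4782/6649 = 223877057/317283631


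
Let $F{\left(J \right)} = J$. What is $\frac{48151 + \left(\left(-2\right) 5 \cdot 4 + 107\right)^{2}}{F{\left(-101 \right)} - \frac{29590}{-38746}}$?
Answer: $- \frac{509897360}{970939} \approx -525.16$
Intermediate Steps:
$\frac{48151 + \left(\left(-2\right) 5 \cdot 4 + 107\right)^{2}}{F{\left(-101 \right)} - \frac{29590}{-38746}} = \frac{48151 + \left(\left(-2\right) 5 \cdot 4 + 107\right)^{2}}{-101 - \frac{29590}{-38746}} = \frac{48151 + \left(\left(-10\right) 4 + 107\right)^{2}}{-101 - - \frac{14795}{19373}} = \frac{48151 + \left(-40 + 107\right)^{2}}{-101 + \frac{14795}{19373}} = \frac{48151 + 67^{2}}{- \frac{1941878}{19373}} = \left(48151 + 4489\right) \left(- \frac{19373}{1941878}\right) = 52640 \left(- \frac{19373}{1941878}\right) = - \frac{509897360}{970939}$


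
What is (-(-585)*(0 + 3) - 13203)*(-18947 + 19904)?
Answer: -10955736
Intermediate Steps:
(-(-585)*(0 + 3) - 13203)*(-18947 + 19904) = (-(-585)*3 - 13203)*957 = (-195*(-9) - 13203)*957 = (1755 - 13203)*957 = -11448*957 = -10955736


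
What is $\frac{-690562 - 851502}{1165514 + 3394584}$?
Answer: $- \frac{771032}{2280049} \approx -0.33816$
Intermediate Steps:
$\frac{-690562 - 851502}{1165514 + 3394584} = - \frac{1542064}{4560098} = \left(-1542064\right) \frac{1}{4560098} = - \frac{771032}{2280049}$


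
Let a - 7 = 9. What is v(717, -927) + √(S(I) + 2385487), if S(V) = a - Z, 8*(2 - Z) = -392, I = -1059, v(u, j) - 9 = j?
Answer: -918 + 2*√596363 ≈ 626.49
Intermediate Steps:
a = 16 (a = 7 + 9 = 16)
v(u, j) = 9 + j
Z = 51 (Z = 2 - ⅛*(-392) = 2 + 49 = 51)
S(V) = -35 (S(V) = 16 - 1*51 = 16 - 51 = -35)
v(717, -927) + √(S(I) + 2385487) = (9 - 927) + √(-35 + 2385487) = -918 + √2385452 = -918 + 2*√596363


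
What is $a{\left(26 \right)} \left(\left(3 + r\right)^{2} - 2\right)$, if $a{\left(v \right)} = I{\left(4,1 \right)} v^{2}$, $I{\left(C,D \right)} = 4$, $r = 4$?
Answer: $127088$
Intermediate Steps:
$a{\left(v \right)} = 4 v^{2}$
$a{\left(26 \right)} \left(\left(3 + r\right)^{2} - 2\right) = 4 \cdot 26^{2} \left(\left(3 + 4\right)^{2} - 2\right) = 4 \cdot 676 \left(7^{2} - 2\right) = 2704 \left(49 - 2\right) = 2704 \cdot 47 = 127088$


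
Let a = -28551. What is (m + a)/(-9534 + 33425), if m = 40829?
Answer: 1754/3413 ≈ 0.51392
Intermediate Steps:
(m + a)/(-9534 + 33425) = (40829 - 28551)/(-9534 + 33425) = 12278/23891 = 12278*(1/23891) = 1754/3413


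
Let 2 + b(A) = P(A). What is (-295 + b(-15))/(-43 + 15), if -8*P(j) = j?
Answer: 2361/224 ≈ 10.540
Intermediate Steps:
P(j) = -j/8
b(A) = -2 - A/8
(-295 + b(-15))/(-43 + 15) = (-295 + (-2 - ⅛*(-15)))/(-43 + 15) = (-295 + (-2 + 15/8))/(-28) = (-295 - ⅛)*(-1/28) = -2361/8*(-1/28) = 2361/224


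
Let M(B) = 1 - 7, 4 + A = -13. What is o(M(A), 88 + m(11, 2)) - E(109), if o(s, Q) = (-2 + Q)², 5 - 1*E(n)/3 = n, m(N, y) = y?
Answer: 8056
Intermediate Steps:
A = -17 (A = -4 - 13 = -17)
M(B) = -6
E(n) = 15 - 3*n
o(M(A), 88 + m(11, 2)) - E(109) = (-2 + (88 + 2))² - (15 - 3*109) = (-2 + 90)² - (15 - 327) = 88² - 1*(-312) = 7744 + 312 = 8056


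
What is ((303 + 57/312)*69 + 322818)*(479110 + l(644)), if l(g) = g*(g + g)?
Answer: 23390059868901/52 ≈ 4.4981e+11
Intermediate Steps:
l(g) = 2*g**2 (l(g) = g*(2*g) = 2*g**2)
((303 + 57/312)*69 + 322818)*(479110 + l(644)) = ((303 + 57/312)*69 + 322818)*(479110 + 2*644**2) = ((303 + 57*(1/312))*69 + 322818)*(479110 + 2*414736) = ((303 + 19/104)*69 + 322818)*(479110 + 829472) = ((31531/104)*69 + 322818)*1308582 = (2175639/104 + 322818)*1308582 = (35748711/104)*1308582 = 23390059868901/52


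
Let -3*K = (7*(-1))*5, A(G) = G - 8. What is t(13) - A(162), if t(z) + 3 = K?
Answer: -436/3 ≈ -145.33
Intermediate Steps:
A(G) = -8 + G
K = 35/3 (K = -7*(-1)*5/3 = -(-7)*5/3 = -1/3*(-35) = 35/3 ≈ 11.667)
t(z) = 26/3 (t(z) = -3 + 35/3 = 26/3)
t(13) - A(162) = 26/3 - (-8 + 162) = 26/3 - 1*154 = 26/3 - 154 = -436/3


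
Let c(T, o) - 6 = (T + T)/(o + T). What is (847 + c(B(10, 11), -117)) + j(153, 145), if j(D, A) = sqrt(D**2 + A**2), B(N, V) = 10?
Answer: 91251/107 + sqrt(44434) ≈ 1063.6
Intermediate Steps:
c(T, o) = 6 + 2*T/(T + o) (c(T, o) = 6 + (T + T)/(o + T) = 6 + (2*T)/(T + o) = 6 + 2*T/(T + o))
j(D, A) = sqrt(A**2 + D**2)
(847 + c(B(10, 11), -117)) + j(153, 145) = (847 + 2*(3*(-117) + 4*10)/(10 - 117)) + sqrt(145**2 + 153**2) = (847 + 2*(-351 + 40)/(-107)) + sqrt(21025 + 23409) = (847 + 2*(-1/107)*(-311)) + sqrt(44434) = (847 + 622/107) + sqrt(44434) = 91251/107 + sqrt(44434)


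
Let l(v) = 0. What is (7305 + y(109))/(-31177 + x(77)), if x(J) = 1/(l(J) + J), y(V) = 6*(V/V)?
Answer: -562947/2400628 ≈ -0.23450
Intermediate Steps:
y(V) = 6 (y(V) = 6*1 = 6)
x(J) = 1/J (x(J) = 1/(0 + J) = 1/J)
(7305 + y(109))/(-31177 + x(77)) = (7305 + 6)/(-31177 + 1/77) = 7311/(-31177 + 1/77) = 7311/(-2400628/77) = 7311*(-77/2400628) = -562947/2400628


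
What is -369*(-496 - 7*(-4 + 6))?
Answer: 188190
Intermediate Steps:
-369*(-496 - 7*(-4 + 6)) = -369*(-496 - 7*2) = -369*(-496 - 14) = -369*(-510) = 188190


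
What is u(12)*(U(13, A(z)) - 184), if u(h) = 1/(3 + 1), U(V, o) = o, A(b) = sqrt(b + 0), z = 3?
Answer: -46 + sqrt(3)/4 ≈ -45.567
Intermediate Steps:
A(b) = sqrt(b)
u(h) = 1/4
u(12)*(U(13, A(z)) - 184) = (sqrt(3) - 184)/4 = (-184 + sqrt(3))/4 = -46 + sqrt(3)/4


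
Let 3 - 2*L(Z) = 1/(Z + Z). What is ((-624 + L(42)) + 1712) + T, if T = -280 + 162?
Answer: 163211/168 ≈ 971.49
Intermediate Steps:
L(Z) = 3/2 - 1/(4*Z) (L(Z) = 3/2 - 1/(2*(Z + Z)) = 3/2 - 1/(2*Z)/2 = 3/2 - 1/(4*Z))
T = -118
((-624 + L(42)) + 1712) + T = ((-624 + (¼)*(-1 + 6*42)/42) + 1712) - 118 = ((-624 + (¼)*(1/42)*(-1 + 252)) + 1712) - 118 = ((-624 + (¼)*(1/42)*251) + 1712) - 118 = ((-624 + 251/168) + 1712) - 118 = (-104581/168 + 1712) - 118 = 183035/168 - 118 = 163211/168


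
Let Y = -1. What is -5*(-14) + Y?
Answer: 69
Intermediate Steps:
-5*(-14) + Y = -5*(-14) - 1 = 70 - 1 = 69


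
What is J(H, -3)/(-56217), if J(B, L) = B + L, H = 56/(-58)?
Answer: 115/1630293 ≈ 7.0539e-5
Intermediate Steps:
H = -28/29 (H = 56*(-1/58) = -28/29 ≈ -0.96552)
J(H, -3)/(-56217) = (-28/29 - 3)/(-56217) = -115/29*(-1/56217) = 115/1630293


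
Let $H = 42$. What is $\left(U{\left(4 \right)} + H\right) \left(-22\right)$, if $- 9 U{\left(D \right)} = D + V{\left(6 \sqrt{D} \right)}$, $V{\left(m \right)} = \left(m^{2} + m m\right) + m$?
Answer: $- \frac{1628}{9} \approx -180.89$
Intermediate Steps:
$V{\left(m \right)} = m + 2 m^{2}$ ($V{\left(m \right)} = \left(m^{2} + m^{2}\right) + m = 2 m^{2} + m = m + 2 m^{2}$)
$U{\left(D \right)} = - \frac{D}{9} - \frac{2 \sqrt{D} \left(1 + 12 \sqrt{D}\right)}{3}$ ($U{\left(D \right)} = - \frac{D + 6 \sqrt{D} \left(1 + 2 \cdot 6 \sqrt{D}\right)}{9} = - \frac{D + 6 \sqrt{D} \left(1 + 12 \sqrt{D}\right)}{9} = - \frac{D}{9} - \frac{2 \sqrt{D} \left(1 + 12 \sqrt{D}\right)}{3}$)
$\left(U{\left(4 \right)} + H\right) \left(-22\right) = \left(\left(\left(- \frac{73}{9}\right) 4 - \frac{2 \sqrt{4}}{3}\right) + 42\right) \left(-22\right) = \left(\left(- \frac{292}{9} - \frac{4}{3}\right) + 42\right) \left(-22\right) = \left(- \frac{304}{9} + 42\right) \left(-22\right) = \frac{74}{9} \left(-22\right) = - \frac{1628}{9}$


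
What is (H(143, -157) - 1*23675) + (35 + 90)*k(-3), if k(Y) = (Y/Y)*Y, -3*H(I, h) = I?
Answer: -72293/3 ≈ -24098.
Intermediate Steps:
H(I, h) = -I/3
k(Y) = Y (k(Y) = 1*Y = Y)
(H(143, -157) - 1*23675) + (35 + 90)*k(-3) = (-⅓*143 - 1*23675) + (35 + 90)*(-3) = (-143/3 - 23675) + 125*(-3) = -71168/3 - 375 = -72293/3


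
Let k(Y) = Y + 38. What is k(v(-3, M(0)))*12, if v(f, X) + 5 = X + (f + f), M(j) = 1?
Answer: 336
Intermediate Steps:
v(f, X) = -5 + X + 2*f (v(f, X) = -5 + (X + (f + f)) = -5 + (X + 2*f) = -5 + X + 2*f)
k(Y) = 38 + Y
k(v(-3, M(0)))*12 = (38 + (-5 + 1 + 2*(-3)))*12 = (38 + (-5 + 1 - 6))*12 = (38 - 10)*12 = 28*12 = 336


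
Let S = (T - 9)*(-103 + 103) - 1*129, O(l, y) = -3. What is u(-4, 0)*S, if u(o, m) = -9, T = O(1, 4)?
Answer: 1161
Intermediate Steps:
T = -3
S = -129 (S = (-3 - 9)*(-103 + 103) - 1*129 = -12*0 - 129 = 0 - 129 = -129)
u(-4, 0)*S = -9*(-129) = 1161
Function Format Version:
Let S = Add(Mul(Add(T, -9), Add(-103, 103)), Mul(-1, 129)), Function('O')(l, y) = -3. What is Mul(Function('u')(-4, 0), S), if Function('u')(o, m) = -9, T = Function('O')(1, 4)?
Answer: 1161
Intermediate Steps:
T = -3
S = -129 (S = Add(Mul(Add(-3, -9), Add(-103, 103)), Mul(-1, 129)) = Add(Mul(-12, 0), -129) = Add(0, -129) = -129)
Mul(Function('u')(-4, 0), S) = Mul(-9, -129) = 1161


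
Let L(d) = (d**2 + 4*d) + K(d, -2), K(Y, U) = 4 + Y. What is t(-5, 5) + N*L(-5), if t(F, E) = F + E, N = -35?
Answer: -140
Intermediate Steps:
t(F, E) = E + F
L(d) = 4 + d**2 + 5*d (L(d) = (d**2 + 4*d) + (4 + d) = 4 + d**2 + 5*d)
t(-5, 5) + N*L(-5) = (5 - 5) - 35*(4 + (-5)**2 + 5*(-5)) = 0 - 35*(4 + 25 - 25) = 0 - 35*4 = 0 - 140 = -140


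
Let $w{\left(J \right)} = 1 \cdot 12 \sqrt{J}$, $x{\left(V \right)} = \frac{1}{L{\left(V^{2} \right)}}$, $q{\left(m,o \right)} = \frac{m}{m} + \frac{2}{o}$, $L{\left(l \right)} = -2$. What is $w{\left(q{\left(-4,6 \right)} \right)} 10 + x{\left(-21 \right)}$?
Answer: $- \frac{1}{2} + 80 \sqrt{3} \approx 138.06$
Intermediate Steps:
$q{\left(m,o \right)} = 1 + \frac{2}{o}$
$x{\left(V \right)} = - \frac{1}{2}$ ($x{\left(V \right)} = \frac{1}{-2} = - \frac{1}{2}$)
$w{\left(J \right)} = 12 \sqrt{J}$
$w{\left(q{\left(-4,6 \right)} \right)} 10 + x{\left(-21 \right)} = 12 \sqrt{\frac{2 + 6}{6}} \cdot 10 - \frac{1}{2} = 12 \sqrt{\frac{1}{6} \cdot 8} \cdot 10 - \frac{1}{2} = 12 \sqrt{\frac{4}{3}} \cdot 10 - \frac{1}{2} = 12 \frac{2 \sqrt{3}}{3} \cdot 10 - \frac{1}{2} = 8 \sqrt{3} \cdot 10 - \frac{1}{2} = 80 \sqrt{3} - \frac{1}{2} = - \frac{1}{2} + 80 \sqrt{3}$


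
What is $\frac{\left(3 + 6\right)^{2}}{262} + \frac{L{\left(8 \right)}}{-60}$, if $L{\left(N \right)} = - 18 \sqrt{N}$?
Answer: $\frac{81}{262} + \frac{3 \sqrt{2}}{5} \approx 1.1577$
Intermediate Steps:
$\frac{\left(3 + 6\right)^{2}}{262} + \frac{L{\left(8 \right)}}{-60} = \frac{\left(3 + 6\right)^{2}}{262} + \frac{\left(-18\right) \sqrt{8}}{-60} = 9^{2} \cdot \frac{1}{262} + - 18 \cdot 2 \sqrt{2} \left(- \frac{1}{60}\right) = 81 \cdot \frac{1}{262} + - 36 \sqrt{2} \left(- \frac{1}{60}\right) = \frac{81}{262} + \frac{3 \sqrt{2}}{5}$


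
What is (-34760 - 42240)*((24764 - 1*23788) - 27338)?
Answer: 2029874000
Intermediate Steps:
(-34760 - 42240)*((24764 - 1*23788) - 27338) = -77000*((24764 - 23788) - 27338) = -77000*(976 - 27338) = -77000*(-26362) = 2029874000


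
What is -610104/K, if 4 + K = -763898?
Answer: 101684/127317 ≈ 0.79867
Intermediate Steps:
K = -763902 (K = -4 - 763898 = -763902)
-610104/K = -610104/(-763902) = -610104*(-1/763902) = 101684/127317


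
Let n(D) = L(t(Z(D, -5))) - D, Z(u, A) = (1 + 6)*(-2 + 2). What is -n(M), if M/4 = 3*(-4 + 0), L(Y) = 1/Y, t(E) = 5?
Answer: -241/5 ≈ -48.200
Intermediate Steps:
Z(u, A) = 0 (Z(u, A) = 7*0 = 0)
M = -48 (M = 4*(3*(-4 + 0)) = 4*(3*(-4)) = 4*(-12) = -48)
n(D) = 1/5 - D
-n(M) = -(1/5 - 1*(-48)) = -(1/5 + 48) = -1*241/5 = -241/5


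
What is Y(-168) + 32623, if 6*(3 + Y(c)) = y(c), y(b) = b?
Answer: 32592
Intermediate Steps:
Y(c) = -3 + c/6
Y(-168) + 32623 = (-3 + (⅙)*(-168)) + 32623 = (-3 - 28) + 32623 = -31 + 32623 = 32592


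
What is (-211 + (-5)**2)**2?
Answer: 34596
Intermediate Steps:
(-211 + (-5)**2)**2 = (-211 + 25)**2 = (-186)**2 = 34596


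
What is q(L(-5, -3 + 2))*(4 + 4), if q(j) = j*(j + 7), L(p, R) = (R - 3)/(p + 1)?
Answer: 64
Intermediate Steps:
L(p, R) = (-3 + R)/(1 + p)
q(j) = j*(7 + j)
q(L(-5, -3 + 2))*(4 + 4) = (((-3 + (-3 + 2))/(1 - 5))*(7 + (-3 + (-3 + 2))/(1 - 5)))*(4 + 4) = (((-3 - 1)/(-4))*(7 + (-3 - 1)/(-4)))*8 = ((-¼*(-4))*(7 - ¼*(-4)))*8 = (1*(7 + 1))*8 = (1*8)*8 = 8*8 = 64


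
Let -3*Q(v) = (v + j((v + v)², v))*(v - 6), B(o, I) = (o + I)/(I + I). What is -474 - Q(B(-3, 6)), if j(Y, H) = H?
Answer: -11399/24 ≈ -474.96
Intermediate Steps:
B(o, I) = (I + o)/(2*I) (B(o, I) = (I + o)/((2*I)) = (I + o)*(1/(2*I)) = (I + o)/(2*I))
Q(v) = -2*v*(-6 + v)/3 (Q(v) = -(v + v)*(v - 6)/3 = -2*v*(-6 + v)/3)
-474 - Q(B(-3, 6)) = -474 - 2*(½)*(6 - 3)/6*(6 - (6 - 3)/(2*6))/3 = -474 - 2*(½)*(⅙)*3*(6 - 3/(2*6))/3 = -474 - 2*(6 - 1*¼)/(3*4) = -474 - 2*(6 - ¼)/(3*4) = -474 - 2*23/(3*4*4) = -474 - 1*23/24 = -474 - 23/24 = -11399/24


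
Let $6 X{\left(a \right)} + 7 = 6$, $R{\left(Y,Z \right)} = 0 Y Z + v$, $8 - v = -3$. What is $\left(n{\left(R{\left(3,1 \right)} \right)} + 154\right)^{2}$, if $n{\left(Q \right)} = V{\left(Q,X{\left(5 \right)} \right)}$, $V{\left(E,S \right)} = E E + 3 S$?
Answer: $\frac{301401}{4} \approx 75350.0$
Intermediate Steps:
$v = 11$ ($v = 8 - -3 = 8 + 3 = 11$)
$R{\left(Y,Z \right)} = 11$ ($R{\left(Y,Z \right)} = 0 Y Z + 11 = 0 Z + 11 = 0 + 11 = 11$)
$X{\left(a \right)} = - \frac{1}{6}$ ($X{\left(a \right)} = - \frac{7}{6} + \frac{1}{6} \cdot 6 = - \frac{7}{6} + 1 = - \frac{1}{6}$)
$V{\left(E,S \right)} = E^{2} + 3 S$
$n{\left(Q \right)} = - \frac{1}{2} + Q^{2}$ ($n{\left(Q \right)} = Q^{2} + 3 \left(- \frac{1}{6}\right) = Q^{2} - \frac{1}{2} = - \frac{1}{2} + Q^{2}$)
$\left(n{\left(R{\left(3,1 \right)} \right)} + 154\right)^{2} = \left(\left(- \frac{1}{2} + 11^{2}\right) + 154\right)^{2} = \left(\left(- \frac{1}{2} + 121\right) + 154\right)^{2} = \left(\frac{241}{2} + 154\right)^{2} = \left(\frac{549}{2}\right)^{2} = \frac{301401}{4}$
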